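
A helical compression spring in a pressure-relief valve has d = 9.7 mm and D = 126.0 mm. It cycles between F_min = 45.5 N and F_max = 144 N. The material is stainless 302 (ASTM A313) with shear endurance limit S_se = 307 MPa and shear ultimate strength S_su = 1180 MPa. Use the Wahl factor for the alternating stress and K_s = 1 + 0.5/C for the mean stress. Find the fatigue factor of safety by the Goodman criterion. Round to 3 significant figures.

10.9

C = D/d = 126.0/9.7 = 12.9897; K_W = (4C−1)/(4C−4)+0.615/C = 1.1099; K_s = 1+0.5/C = 1.0385
F_a = (F_max−F_min)/2 = 49.25 N; F_m = (F_max+F_min)/2 = 94.75 N
τ_a = K_W·8F_aD/(πd³) = 1.1099 × 17.314 = 19.217 MPa
τ_m = K_s·8F_mD/(πd³) = 1.0385 × 33.31 = 34.592 MPa
Goodman: 1/n_f = τ_a/S_se + τ_m/S_su = 19.217/307 + 34.592/1180 = 0.06260 + 0.02932 = 0.091911
n_f = 1/0.091911 = 10.88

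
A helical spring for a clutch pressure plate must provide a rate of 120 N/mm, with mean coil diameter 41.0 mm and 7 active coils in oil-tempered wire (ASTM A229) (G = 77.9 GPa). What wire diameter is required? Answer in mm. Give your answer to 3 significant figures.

d = (8D³N_a·k / G)^(1/4) = (8·41.0³·7·120 / (77.9×10³))^0.25
  = (5945.4)^0.25 = 8.7810 mm

8.78 mm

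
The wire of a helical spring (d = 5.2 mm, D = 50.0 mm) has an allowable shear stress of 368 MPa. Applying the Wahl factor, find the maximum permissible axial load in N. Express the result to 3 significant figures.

C = D/d = 50.0/5.2 = 9.6154
K_W = (4C−1)/(4C−4) + 0.615/C = 37.462/34.462 + 0.0640 = 1.1510
τ_max = K·8FD/(πd³) → F_max = τ_allow·πd³/(8DK)
F_max = 368·π·5.2³/(8·50.0·1.1510) = 1.6256e+05/460.41 = 353.08 N

353 N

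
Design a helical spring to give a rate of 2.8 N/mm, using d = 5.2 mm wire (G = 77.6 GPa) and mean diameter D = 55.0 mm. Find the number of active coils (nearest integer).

15

N_a = Gd⁴/(8D³k) = (77.6×10³ × 5.2⁴)/(8 × 55.0³ × 2.8)
    = 5.67381e+07 / 3.7268e+06 = 15.22 → 15 coils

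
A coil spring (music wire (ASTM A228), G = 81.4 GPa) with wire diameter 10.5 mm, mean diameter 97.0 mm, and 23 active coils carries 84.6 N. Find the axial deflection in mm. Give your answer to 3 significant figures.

14.4 mm

k = Gd⁴/(8D³N_a) = (81.4×10³)(10.5⁴)/(8·97.0³·23) = 5.8918 N/mm
δ = F/k = 84.6 / 5.8918 = 14.359 mm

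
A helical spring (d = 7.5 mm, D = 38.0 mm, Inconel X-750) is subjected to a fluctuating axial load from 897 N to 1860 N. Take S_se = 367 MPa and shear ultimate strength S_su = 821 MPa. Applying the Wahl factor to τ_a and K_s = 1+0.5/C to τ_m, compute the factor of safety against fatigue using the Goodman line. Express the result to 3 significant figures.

1.23

C = D/d = 38.0/7.5 = 5.0667; K_W = (4C−1)/(4C−4)+0.615/C = 1.3058; K_s = 1+0.5/C = 1.0987
F_a = (F_max−F_min)/2 = 481.5 N; F_m = (F_max+F_min)/2 = 1378.5 N
τ_a = K_W·8F_aD/(πd³) = 1.3058 × 110.44 = 144.22 MPa
τ_m = K_s·8F_mD/(πd³) = 1.0987 × 316.19 = 347.39 MPa
Goodman: 1/n_f = τ_a/S_se + τ_m/S_su = 144.22/367 + 347.39/821 = 0.39296 + 0.42313 = 0.81609
n_f = 1/0.81609 = 1.225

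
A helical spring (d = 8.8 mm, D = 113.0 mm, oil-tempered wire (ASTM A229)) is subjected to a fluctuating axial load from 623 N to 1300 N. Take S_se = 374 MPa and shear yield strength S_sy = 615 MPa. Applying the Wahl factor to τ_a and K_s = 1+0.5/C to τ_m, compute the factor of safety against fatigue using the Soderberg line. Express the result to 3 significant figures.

C = D/d = 113.0/8.8 = 12.8409; K_W = (4C−1)/(4C−4)+0.615/C = 1.1112; K_s = 1+0.5/C = 1.0389
F_a = (F_max−F_min)/2 = 338.5 N; F_m = (F_max+F_min)/2 = 961.5 N
τ_a = K_W·8F_aD/(πd³) = 1.1112 × 142.93 = 158.83 MPa
τ_m = K_s·8F_mD/(πd³) = 1.0389 × 405.99 = 421.8 MPa
Soderberg: 1/n_f = τ_a/S_se + τ_m/S_sy = 158.83/374 + 421.8/615 = 0.42468 + 0.68586 = 1.1105
n_f = 1/1.1105 = 0.9005

0.900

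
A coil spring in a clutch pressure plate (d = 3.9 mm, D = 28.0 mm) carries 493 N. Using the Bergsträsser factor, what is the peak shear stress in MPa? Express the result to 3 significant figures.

Spring index C = D/d = 28.0/3.9 = 7.1795
K_B = (4C+2)/(4C−3) = 30.718/25.718 = 1.1944
τ₀ = 8FD/(πd³) = 8·493·28.0/(π·3.9³) = 110432/186.36 = 592.59 MPa
τ_max = K·τ₀ = 1.1944 × 592.59 = 707.79 MPa

708 MPa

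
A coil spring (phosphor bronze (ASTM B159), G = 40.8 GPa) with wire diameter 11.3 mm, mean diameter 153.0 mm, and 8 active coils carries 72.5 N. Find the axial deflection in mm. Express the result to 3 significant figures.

k = Gd⁴/(8D³N_a) = (40.8×10³)(11.3⁴)/(8·153.0³·8) = 2.9021 N/mm
δ = F/k = 72.5 / 2.9021 = 24.981 mm

25.0 mm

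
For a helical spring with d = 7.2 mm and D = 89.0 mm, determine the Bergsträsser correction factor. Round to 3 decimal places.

1.108

C = D/d = 89.0/7.2 = 12.3611
K_B = (4C+2)/(4C−3) = 51.444/46.444 = 1.1077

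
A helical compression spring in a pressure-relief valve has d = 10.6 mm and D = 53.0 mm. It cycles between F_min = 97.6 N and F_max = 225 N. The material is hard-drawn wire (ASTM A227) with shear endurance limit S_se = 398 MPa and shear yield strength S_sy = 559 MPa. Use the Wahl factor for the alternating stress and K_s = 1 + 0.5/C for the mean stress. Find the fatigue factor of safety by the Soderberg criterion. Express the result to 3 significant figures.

C = D/d = 53.0/10.6 = 5.0000; K_W = (4C−1)/(4C−4)+0.615/C = 1.3105; K_s = 1+0.5/C = 1.1000
F_a = (F_max−F_min)/2 = 63.7 N; F_m = (F_max+F_min)/2 = 161.3 N
τ_a = K_W·8F_aD/(πd³) = 1.3105 × 7.2183 = 9.4596 MPa
τ_m = K_s·8F_mD/(πd³) = 1.1000 × 18.278 = 20.106 MPa
Soderberg: 1/n_f = τ_a/S_se + τ_m/S_sy = 9.4596/398 + 20.106/559 = 0.02377 + 0.03597 = 0.059736
n_f = 1/0.059736 = 16.74

16.7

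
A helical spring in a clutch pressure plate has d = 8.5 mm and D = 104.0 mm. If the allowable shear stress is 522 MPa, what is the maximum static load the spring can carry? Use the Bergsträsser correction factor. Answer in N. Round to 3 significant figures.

1090 N

C = D/d = 104.0/8.5 = 12.2353
K_B = (4C+2)/(4C−3) = 50.941/45.941 = 1.1088
τ_max = K·8FD/(πd³) → F_max = τ_allow·πd³/(8DK)
F_max = 522·π·8.5³/(8·104.0·1.1088) = 1.0071e+06/922.55 = 1091.7 N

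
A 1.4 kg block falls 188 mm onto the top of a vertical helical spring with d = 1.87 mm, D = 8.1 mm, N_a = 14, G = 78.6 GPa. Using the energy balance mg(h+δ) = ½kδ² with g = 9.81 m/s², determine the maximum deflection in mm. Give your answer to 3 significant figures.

18.8 mm

k = Gd⁴/(8D³N_a) = (78.6×10³)(1.87⁴)/(8·8.1³·14) = 16.148 N/mm
W = mg = 1.4 × 9.81 = 13.734 N
½kδ² − Wδ − Wh = 0 → δ = (W + √(W² + 2kWh))/k
δ = (13.734 + √(188.62 + 83387.5))/16.148 = (13.734 + 289.1)/16.148 = 18.753 mm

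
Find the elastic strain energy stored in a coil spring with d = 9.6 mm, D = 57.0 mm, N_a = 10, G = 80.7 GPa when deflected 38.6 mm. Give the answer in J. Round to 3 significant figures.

k = Gd⁴/(8D³N_a) = (80.7×10³)(9.6⁴)/(8·57.0³·10) = 46.264 N/mm
U = ½kδ² = 0.5 × 46.264 × 38.6² = 34466 N·mm = 34.466 J

34.5 J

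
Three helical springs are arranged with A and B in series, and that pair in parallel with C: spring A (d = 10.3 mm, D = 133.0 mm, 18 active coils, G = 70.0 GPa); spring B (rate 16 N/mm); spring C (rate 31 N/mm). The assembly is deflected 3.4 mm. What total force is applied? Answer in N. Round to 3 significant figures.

112 N

k_A = Gd⁴/(8D³N_a) = (70.0×10³)(10.3⁴)/(8·133.0³·18) = 2.3256 N/mm
Springs A,B series: k_AB = 1/(1/2.3256+1/16) = 2.0304 N/mm; parallel with C: k_eq = 2.0304+31 = 33.03 N/mm
F = k_eq·δ = 33.03·3.4 = 112.3 N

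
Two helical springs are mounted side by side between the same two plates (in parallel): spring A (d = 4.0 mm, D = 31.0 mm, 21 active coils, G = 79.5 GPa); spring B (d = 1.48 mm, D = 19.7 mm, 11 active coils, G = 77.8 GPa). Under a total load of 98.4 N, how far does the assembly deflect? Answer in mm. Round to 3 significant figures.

k_A = Gd⁴/(8D³N_a) = (79.5×10³)(4.0⁴)/(8·31.0³·21) = 4.0664 N/mm
k_B = Gd⁴/(8D³N_a) = (77.8×10³)(1.48⁴)/(8·19.7³·11) = 0.55481 N/mm
Parallel: k_eq = 4.0664 + 0.55481 = 4.6212 N/mm
δ = F/k_eq = 98.4/4.6212 = 21.293 mm

21.3 mm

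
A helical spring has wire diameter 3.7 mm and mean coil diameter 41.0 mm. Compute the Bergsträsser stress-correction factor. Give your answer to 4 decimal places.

1.1210

C = D/d = 41.0/3.7 = 11.0811
K_B = (4C+2)/(4C−3) = 46.324/41.324 = 1.1210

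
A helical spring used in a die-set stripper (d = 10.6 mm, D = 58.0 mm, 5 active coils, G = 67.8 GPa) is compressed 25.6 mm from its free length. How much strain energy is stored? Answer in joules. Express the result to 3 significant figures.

k = Gd⁴/(8D³N_a) = (67.8×10³)(10.6⁴)/(8·58.0³·5) = 109.68 N/mm
U = ½kδ² = 0.5 × 109.68 × 25.6² = 35938 N·mm = 35.938 J

35.9 J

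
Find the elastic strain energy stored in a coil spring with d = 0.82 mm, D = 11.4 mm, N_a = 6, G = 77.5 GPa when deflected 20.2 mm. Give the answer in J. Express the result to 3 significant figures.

k = Gd⁴/(8D³N_a) = (77.5×10³)(0.82⁴)/(8·11.4³·6) = 0.49272 N/mm
U = ½kδ² = 0.5 × 0.49272 × 20.2² = 100.52 N·mm = 0.10052 J

0.101 J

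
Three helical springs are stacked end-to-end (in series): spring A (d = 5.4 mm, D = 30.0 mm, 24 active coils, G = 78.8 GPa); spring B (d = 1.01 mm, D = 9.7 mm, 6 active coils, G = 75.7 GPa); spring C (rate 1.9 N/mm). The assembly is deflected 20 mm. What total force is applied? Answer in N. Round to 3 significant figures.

17.2 N

k_A = Gd⁴/(8D³N_a) = (78.8×10³)(5.4⁴)/(8·30.0³·24) = 12.925 N/mm
k_B = Gd⁴/(8D³N_a) = (75.7×10³)(1.01⁴)/(8·9.7³·6) = 1.7981 N/mm
Series: 1/k_eq = 1/12.925 + 1/1.7981 + 1/1.9 = 1.1598; k_eq = 0.86221 N/mm
F = k_eq·δ = 0.86221·20 = 17.244 N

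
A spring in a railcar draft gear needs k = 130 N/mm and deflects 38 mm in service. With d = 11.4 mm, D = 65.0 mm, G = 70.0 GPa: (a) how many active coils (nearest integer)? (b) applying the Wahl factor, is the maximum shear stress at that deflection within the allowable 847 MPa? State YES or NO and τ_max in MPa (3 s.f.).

N_a = Gd⁴/(8D³k) = (70.0×10³)(11.4⁴)/(8·65.0³·130) = 4.139 → N_a = 4
Actual rate k = Gd⁴/(8D³·4) = 134.53 N/mm
Working load F = kδ = 134.53·38 = 5112.2 N
C = 65.0/11.4 = 5.7018; K_W = (4C−1)/(4C−4)+0.615/C = 1.2674
τ_max = K_W·8FD/(πd³) = 1.2674·571.15 = 723.86 MPa
τ_max ≤ 847 MPa → acceptable

(a) 4 coils; (b) YES, τ_max = 724 MPa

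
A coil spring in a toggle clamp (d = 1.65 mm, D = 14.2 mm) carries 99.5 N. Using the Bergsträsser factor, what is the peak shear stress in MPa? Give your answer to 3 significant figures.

928 MPa

Spring index C = D/d = 14.2/1.65 = 8.6061
K_B = (4C+2)/(4C−3) = 36.424/31.424 = 1.1591
τ₀ = 8FD/(πd³) = 8·99.5·14.2/(π·1.65³) = 11303.2/14.112 = 800.94 MPa
τ_max = K·τ₀ = 1.1591 × 800.94 = 928.38 MPa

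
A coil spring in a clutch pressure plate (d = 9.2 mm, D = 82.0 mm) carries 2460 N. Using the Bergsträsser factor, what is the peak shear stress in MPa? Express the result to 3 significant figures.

Spring index C = D/d = 82.0/9.2 = 8.9130
K_B = (4C+2)/(4C−3) = 37.652/32.652 = 1.1531
τ₀ = 8FD/(πd³) = 8·2460·82.0/(π·9.2³) = 1.61376e+06/2446.3 = 659.67 MPa
τ_max = K·τ₀ = 1.1531 × 659.67 = 760.68 MPa

761 MPa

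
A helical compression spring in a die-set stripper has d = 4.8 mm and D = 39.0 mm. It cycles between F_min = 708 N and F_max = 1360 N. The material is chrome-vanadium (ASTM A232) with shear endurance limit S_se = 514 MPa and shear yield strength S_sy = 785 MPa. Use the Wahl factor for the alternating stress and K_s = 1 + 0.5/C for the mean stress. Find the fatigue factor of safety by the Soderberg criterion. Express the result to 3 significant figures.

C = D/d = 39.0/4.8 = 8.1250; K_W = (4C−1)/(4C−4)+0.615/C = 1.1810; K_s = 1+0.5/C = 1.0615
F_a = (F_max−F_min)/2 = 326 N; F_m = (F_max+F_min)/2 = 1034 N
τ_a = K_W·8F_aD/(πd³) = 1.1810 × 292.75 = 345.73 MPa
τ_m = K_s·8F_mD/(πd³) = 1.0615 × 928.54 = 985.68 MPa
Soderberg: 1/n_f = τ_a/S_se + τ_m/S_sy = 345.73/514 + 985.68/785 = 0.67262 + 1.25565 = 1.9283
n_f = 1/1.9283 = 0.5186

0.519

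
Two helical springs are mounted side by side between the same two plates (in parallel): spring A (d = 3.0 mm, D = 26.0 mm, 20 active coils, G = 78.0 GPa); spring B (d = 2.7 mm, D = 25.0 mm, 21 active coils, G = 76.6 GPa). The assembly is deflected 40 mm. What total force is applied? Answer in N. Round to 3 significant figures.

152 N

k_A = Gd⁴/(8D³N_a) = (78.0×10³)(3.0⁴)/(8·26.0³·20) = 2.2467 N/mm
k_B = Gd⁴/(8D³N_a) = (76.6×10³)(2.7⁴)/(8·25.0³·21) = 1.5508 N/mm
Parallel: k_eq = 2.2467 + 1.5508 = 3.7975 N/mm
F = k_eq·δ = 3.7975·40 = 151.9 N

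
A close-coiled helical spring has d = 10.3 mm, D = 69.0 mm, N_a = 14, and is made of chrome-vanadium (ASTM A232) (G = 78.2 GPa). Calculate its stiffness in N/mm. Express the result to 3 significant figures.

23.9 N/mm

k = Gd⁴/(8D³N_a) = (78.2×10³ × 10.3⁴) / (8 × 69.0³ × 14)
  = 8.80148e+08 / 3.6793e+07 = 23.922 N/mm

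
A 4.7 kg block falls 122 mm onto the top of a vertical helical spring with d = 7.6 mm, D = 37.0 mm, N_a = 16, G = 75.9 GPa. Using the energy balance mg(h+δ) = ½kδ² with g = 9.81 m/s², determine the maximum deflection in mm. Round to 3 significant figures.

k = Gd⁴/(8D³N_a) = (75.9×10³)(7.6⁴)/(8·37.0³·16) = 39.055 N/mm
W = mg = 4.7 × 9.81 = 46.107 N
½kδ² − Wδ − Wh = 0 → δ = (W + √(W² + 2kWh))/k
δ = (46.107 + √(2125.9 + 439377))/39.055 = (46.107 + 664.46)/39.055 = 18.194 mm

18.2 mm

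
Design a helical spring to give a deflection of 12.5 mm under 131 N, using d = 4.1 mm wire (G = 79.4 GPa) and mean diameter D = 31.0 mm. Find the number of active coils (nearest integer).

Required rate k = F/δ = 131/12.5 = 10.48 N/mm
N_a = Gd⁴/(8D³k) = (79.4×10³ × 4.1⁴)/(8 × 31.0³ × 10.48)
    = 2.24365e+07 / 2.49768e+06 = 8.983 → 9 coils

9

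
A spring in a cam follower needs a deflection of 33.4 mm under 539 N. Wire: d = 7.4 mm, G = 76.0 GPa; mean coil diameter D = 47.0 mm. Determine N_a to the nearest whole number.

Required rate k = F/δ = 539/33.4 = 16.138 N/mm
N_a = Gd⁴/(8D³k) = (76.0×10³ × 7.4⁴)/(8 × 47.0³ × 16.138)
    = 2.27898e+08 / 1.34037e+07 = 17 → 17 coils

17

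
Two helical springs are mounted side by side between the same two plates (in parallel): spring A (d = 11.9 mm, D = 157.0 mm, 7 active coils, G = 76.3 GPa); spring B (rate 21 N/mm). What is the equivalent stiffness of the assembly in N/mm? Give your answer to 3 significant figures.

28.1 N/mm

k_A = Gd⁴/(8D³N_a) = (76.3×10³)(11.9⁴)/(8·157.0³·7) = 7.0603 N/mm
Parallel: k_eq = 7.0603 + 21 = 28.06 N/mm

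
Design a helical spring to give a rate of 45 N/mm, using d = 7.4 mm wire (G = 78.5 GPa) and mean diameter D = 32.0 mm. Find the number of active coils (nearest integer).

N_a = Gd⁴/(8D³k) = (78.5×10³ × 7.4⁴)/(8 × 32.0³ × 45)
    = 2.35395e+08 / 1.17965e+07 = 19.95 → 20 coils

20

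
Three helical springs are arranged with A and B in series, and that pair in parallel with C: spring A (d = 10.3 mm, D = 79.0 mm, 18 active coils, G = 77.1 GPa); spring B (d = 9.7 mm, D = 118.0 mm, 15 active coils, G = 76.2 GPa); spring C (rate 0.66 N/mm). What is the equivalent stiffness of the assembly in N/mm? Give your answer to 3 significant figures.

3.33 N/mm

k_A = Gd⁴/(8D³N_a) = (77.1×10³)(10.3⁴)/(8·79.0³·18) = 12.222 N/mm
k_B = Gd⁴/(8D³N_a) = (76.2×10³)(9.7⁴)/(8·118.0³·15) = 3.4215 N/mm
Springs A,B series: k_AB = 1/(1/12.222+1/3.4215) = 2.6732 N/mm; parallel with C: k_eq = 2.6732+0.66 = 3.3332 N/mm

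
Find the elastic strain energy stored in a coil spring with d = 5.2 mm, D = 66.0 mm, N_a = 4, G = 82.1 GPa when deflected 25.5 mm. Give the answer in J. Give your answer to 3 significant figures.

k = Gd⁴/(8D³N_a) = (82.1×10³)(5.2⁴)/(8·66.0³·4) = 6.5249 N/mm
U = ½kδ² = 0.5 × 6.5249 × 25.5² = 2121.4 N·mm = 2.1214 J

2.12 J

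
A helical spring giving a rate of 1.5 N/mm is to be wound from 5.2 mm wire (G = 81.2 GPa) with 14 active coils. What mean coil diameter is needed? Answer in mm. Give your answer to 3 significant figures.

D = (Gd⁴/(8N_a·k))^(1/3) = (81.2×10³·5.2⁴/(8·14·1.5))^(1/3)
  = (353395)^(1/3) = 70.7001 mm

70.7 mm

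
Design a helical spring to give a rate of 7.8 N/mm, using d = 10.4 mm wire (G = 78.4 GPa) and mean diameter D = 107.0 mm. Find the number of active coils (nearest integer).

12

N_a = Gd⁴/(8D³k) = (78.4×10³ × 10.4⁴)/(8 × 107.0³ × 7.8)
    = 9.17169e+08 / 7.64427e+07 = 12 → 12 coils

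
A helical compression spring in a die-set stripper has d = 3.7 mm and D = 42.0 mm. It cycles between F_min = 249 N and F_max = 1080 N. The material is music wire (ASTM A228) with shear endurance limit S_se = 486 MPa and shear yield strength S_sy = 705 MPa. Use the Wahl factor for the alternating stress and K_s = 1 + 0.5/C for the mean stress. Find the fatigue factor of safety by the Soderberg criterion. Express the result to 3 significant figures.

0.243

C = D/d = 42.0/3.7 = 11.3514; K_W = (4C−1)/(4C−4)+0.615/C = 1.1266; K_s = 1+0.5/C = 1.0440
F_a = (F_max−F_min)/2 = 415.5 N; F_m = (F_max+F_min)/2 = 664.5 N
τ_a = K_W·8F_aD/(πd³) = 1.1266 × 877.31 = 988.41 MPa
τ_m = K_s·8F_mD/(πd³) = 1.0440 × 1403.1 = 1464.9 MPa
Soderberg: 1/n_f = τ_a/S_se + τ_m/S_sy = 988.41/486 + 1464.9/705 = 2.03377 + 2.07783 = 4.1116
n_f = 1/4.1116 = 0.2432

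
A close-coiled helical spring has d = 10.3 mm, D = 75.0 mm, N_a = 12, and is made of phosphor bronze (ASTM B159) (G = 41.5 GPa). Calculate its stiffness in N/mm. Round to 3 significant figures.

k = Gd⁴/(8D³N_a) = (41.5×10³ × 10.3⁴) / (8 × 75.0³ × 12)
  = 4.67086e+08 / 4.05e+07 = 11.533 N/mm

11.5 N/mm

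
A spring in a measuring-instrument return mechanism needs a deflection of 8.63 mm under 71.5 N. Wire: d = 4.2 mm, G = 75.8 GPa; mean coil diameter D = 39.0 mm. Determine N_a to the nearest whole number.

6

Required rate k = F/δ = 71.5/8.63 = 8.2851 N/mm
N_a = Gd⁴/(8D³k) = (75.8×10³ × 4.2⁴)/(8 × 39.0³ × 8.2851)
    = 2.35867e+07 / 3.93169e+06 = 5.999 → 6 coils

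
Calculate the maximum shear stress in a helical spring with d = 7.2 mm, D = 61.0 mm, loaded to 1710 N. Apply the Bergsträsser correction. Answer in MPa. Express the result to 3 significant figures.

827 MPa

Spring index C = D/d = 61.0/7.2 = 8.4722
K_B = (4C+2)/(4C−3) = 35.889/30.889 = 1.1619
τ₀ = 8FD/(πd³) = 8·1710·61.0/(π·7.2³) = 834480/1172.6 = 711.65 MPa
τ_max = K·τ₀ = 1.1619 × 711.65 = 826.85 MPa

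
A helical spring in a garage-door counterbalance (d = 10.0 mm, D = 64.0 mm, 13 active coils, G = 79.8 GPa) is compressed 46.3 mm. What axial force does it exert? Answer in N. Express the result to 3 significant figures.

k = Gd⁴/(8D³N_a) = (79.8×10³)(10.0⁴)/(8·64.0³·13) = 29.27 N/mm
F = k·δ = 29.27 × 46.3 = 1355.2 N

1360 N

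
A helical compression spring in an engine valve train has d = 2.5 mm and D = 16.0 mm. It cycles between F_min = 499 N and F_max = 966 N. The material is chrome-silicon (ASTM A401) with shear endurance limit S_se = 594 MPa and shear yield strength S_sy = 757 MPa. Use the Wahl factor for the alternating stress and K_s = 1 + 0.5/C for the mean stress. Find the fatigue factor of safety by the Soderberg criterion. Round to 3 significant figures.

C = D/d = 16.0/2.5 = 6.4000; K_W = (4C−1)/(4C−4)+0.615/C = 1.2350; K_s = 1+0.5/C = 1.0781
F_a = (F_max−F_min)/2 = 233.5 N; F_m = (F_max+F_min)/2 = 732.5 N
τ_a = K_W·8F_aD/(πd³) = 1.2350 × 608.87 = 751.95 MPa
τ_m = K_s·8F_mD/(πd³) = 1.0781 × 1910.1 = 2059.3 MPa
Soderberg: 1/n_f = τ_a/S_se + τ_m/S_sy = 751.95/594 + 2059.3/757 = 1.26591 + 2.72033 = 3.9862
n_f = 1/3.9862 = 0.2509

0.251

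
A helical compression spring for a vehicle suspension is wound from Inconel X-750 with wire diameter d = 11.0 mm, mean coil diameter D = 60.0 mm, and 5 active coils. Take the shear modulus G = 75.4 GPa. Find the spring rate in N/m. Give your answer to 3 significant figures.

128000 N/m

k = Gd⁴/(8D³N_a) = (75.4×10³ × 11.0⁴) / (8 × 60.0³ × 5)
  = 1.10393e+09 / 8.64e+06 = 127.77 N/mm = 1.2777e+05 N/m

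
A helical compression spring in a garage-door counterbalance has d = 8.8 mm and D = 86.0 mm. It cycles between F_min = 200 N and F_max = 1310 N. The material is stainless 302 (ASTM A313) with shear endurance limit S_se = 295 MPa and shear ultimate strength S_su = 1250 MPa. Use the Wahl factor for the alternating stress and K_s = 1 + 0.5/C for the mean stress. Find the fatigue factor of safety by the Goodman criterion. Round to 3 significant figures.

1.11

C = D/d = 86.0/8.8 = 9.7727; K_W = (4C−1)/(4C−4)+0.615/C = 1.1484; K_s = 1+0.5/C = 1.0512
F_a = (F_max−F_min)/2 = 555 N; F_m = (F_max+F_min)/2 = 755 N
τ_a = K_W·8F_aD/(πd³) = 1.1484 × 178.35 = 204.83 MPa
τ_m = K_s·8F_mD/(πd³) = 1.0512 × 242.63 = 255.04 MPa
Goodman: 1/n_f = τ_a/S_se + τ_m/S_su = 204.83/295 + 255.04/1250 = 0.69433 + 0.20403 = 0.89836
n_f = 1/0.89836 = 1.113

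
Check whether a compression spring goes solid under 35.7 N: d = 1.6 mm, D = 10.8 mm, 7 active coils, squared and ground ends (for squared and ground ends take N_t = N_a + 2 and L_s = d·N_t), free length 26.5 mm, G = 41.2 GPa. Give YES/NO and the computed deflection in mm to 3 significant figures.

k = Gd⁴/(8D³N_a) = (41.2×10³)(1.6⁴)/(8·10.8³·7) = 3.8275 N/mm
N_t = 9; L_s = 1.6·9 = 14.4 mm; δ_solid = L₀ − L_s = 26.5 − 14.4 = 12.1 mm
δ = F/k = 35.7/3.8275 = 9.3272 mm
δ < δ_solid → spring does not go solid

NO, δ = 9.33 mm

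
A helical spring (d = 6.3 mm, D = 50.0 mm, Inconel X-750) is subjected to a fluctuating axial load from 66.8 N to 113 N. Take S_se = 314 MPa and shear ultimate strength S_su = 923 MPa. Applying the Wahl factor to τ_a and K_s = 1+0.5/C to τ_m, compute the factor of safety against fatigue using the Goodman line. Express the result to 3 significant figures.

C = D/d = 50.0/6.3 = 7.9365; K_W = (4C−1)/(4C−4)+0.615/C = 1.1856; K_s = 1+0.5/C = 1.0630
F_a = (F_max−F_min)/2 = 23.1 N; F_m = (F_max+F_min)/2 = 89.9 N
τ_a = K_W·8F_aD/(πd³) = 1.1856 × 11.763 = 13.946 MPa
τ_m = K_s·8F_mD/(πd³) = 1.0630 × 45.777 = 48.661 MPa
Goodman: 1/n_f = τ_a/S_se + τ_m/S_su = 13.946/314 + 48.661/923 = 0.04441 + 0.05272 = 0.097134
n_f = 1/0.097134 = 10.3

10.3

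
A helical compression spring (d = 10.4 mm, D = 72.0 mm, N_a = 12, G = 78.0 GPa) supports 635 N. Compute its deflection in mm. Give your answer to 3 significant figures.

k = Gd⁴/(8D³N_a) = (78.0×10³)(10.4⁴)/(8·72.0³·12) = 25.466 N/mm
δ = F/k = 635 / 25.466 = 24.935 mm

24.9 mm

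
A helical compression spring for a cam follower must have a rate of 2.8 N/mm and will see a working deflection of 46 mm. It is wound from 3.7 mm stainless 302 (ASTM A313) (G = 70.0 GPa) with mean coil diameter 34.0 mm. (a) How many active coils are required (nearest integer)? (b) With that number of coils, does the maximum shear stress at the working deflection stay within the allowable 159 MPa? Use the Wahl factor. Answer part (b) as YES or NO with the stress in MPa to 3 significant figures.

N_a = Gd⁴/(8D³k) = (70.0×10³)(3.7⁴)/(8·34.0³·2.8) = 14.9 → N_a = 15
Actual rate k = Gd⁴/(8D³·15) = 2.7816 N/mm
Working load F = kδ = 2.7816·46 = 127.95 N
C = 34.0/3.7 = 9.1892; K_W = (4C−1)/(4C−4)+0.615/C = 1.1585
τ_max = K_W·8FD/(πd³) = 1.1585·218.7 = 253.37 MPa
τ_max > 159 MPa → exceeds allowable

(a) 15 coils; (b) NO, τ_max = 253 MPa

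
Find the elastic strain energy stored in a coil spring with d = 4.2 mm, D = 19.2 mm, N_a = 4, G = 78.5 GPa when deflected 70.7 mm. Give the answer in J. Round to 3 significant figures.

k = Gd⁴/(8D³N_a) = (78.5×10³)(4.2⁴)/(8·19.2³·4) = 107.85 N/mm
U = ½kδ² = 0.5 × 107.85 × 70.7² = 2.6954e+05 N·mm = 269.54 J

270 J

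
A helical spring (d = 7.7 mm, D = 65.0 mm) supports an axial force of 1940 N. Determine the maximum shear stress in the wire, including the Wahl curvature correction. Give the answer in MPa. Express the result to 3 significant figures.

Spring index C = D/d = 65.0/7.7 = 8.4416
K_W = (4C−1)/(4C−4) + 0.615/C = 32.766/29.766 + 0.0729 = 1.1736
τ₀ = 8FD/(πd³) = 8·1940·65.0/(π·7.7³) = 1.0088e+06/1434.2 = 703.37 MPa
τ_max = K·τ₀ = 1.1736 × 703.37 = 825.5 MPa

826 MPa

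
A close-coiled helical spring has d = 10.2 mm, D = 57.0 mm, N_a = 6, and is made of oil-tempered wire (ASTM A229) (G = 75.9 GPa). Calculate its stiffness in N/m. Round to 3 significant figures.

92400 N/m

k = Gd⁴/(8D³N_a) = (75.9×10³ × 10.2⁴) / (8 × 57.0³ × 6)
  = 8.21566e+08 / 8.88926e+06 = 92.422 N/mm = 92422 N/m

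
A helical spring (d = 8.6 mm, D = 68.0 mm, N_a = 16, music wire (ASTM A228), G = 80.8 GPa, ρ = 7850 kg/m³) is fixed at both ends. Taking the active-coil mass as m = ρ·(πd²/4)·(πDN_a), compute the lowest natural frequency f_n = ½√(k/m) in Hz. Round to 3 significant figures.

k = Gd⁴/(8D³N_a) = (80.8×10³)(8.6⁴)/(8·68.0³·16) = 10.982 N/mm = 10982 N/m
Wire length L = πDN_a = π·68.0·16 = 3418.1 mm
m = ρ·(πd²/4)·L = 7850 × 58.088×10⁻⁶ m² × 3.4181 m = 1.5586 kg
f_n = ½√(k/m) = 0.5·√(10982/1.5586) = 0.5·√(7045.8) = 41.97 Hz

42.0 Hz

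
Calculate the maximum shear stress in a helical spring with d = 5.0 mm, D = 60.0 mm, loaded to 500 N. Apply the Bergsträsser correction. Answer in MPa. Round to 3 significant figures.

679 MPa

Spring index C = D/d = 60.0/5.0 = 12.0000
K_B = (4C+2)/(4C−3) = 50.000/45.000 = 1.1111
τ₀ = 8FD/(πd³) = 8·500·60.0/(π·5.0³) = 240000/392.7 = 611.15 MPa
τ_max = K·τ₀ = 1.1111 × 611.15 = 679.06 MPa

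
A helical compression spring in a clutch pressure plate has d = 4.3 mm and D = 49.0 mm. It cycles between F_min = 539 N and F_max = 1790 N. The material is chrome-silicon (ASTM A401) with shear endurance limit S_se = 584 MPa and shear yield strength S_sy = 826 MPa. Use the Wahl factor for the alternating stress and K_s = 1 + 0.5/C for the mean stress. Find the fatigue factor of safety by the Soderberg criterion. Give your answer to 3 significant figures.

0.238

C = D/d = 49.0/4.3 = 11.3953; K_W = (4C−1)/(4C−4)+0.615/C = 1.1261; K_s = 1+0.5/C = 1.0439
F_a = (F_max−F_min)/2 = 625.5 N; F_m = (F_max+F_min)/2 = 1164.5 N
τ_a = K_W·8F_aD/(πd³) = 1.1261 × 981.65 = 1105.5 MPa
τ_m = K_s·8F_mD/(πd³) = 1.0439 × 1827.6 = 1907.7 MPa
Soderberg: 1/n_f = τ_a/S_se + τ_m/S_sy = 1105.5/584 + 1907.7/826 = 1.89291 + 2.30962 = 4.2025
n_f = 1/4.2025 = 0.238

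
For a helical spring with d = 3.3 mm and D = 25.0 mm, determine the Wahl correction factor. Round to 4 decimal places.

C = D/d = 25.0/3.3 = 7.5758
K_W = (4C−1)/(4C−4) + 0.615/C = 29.303/26.303 + 0.0812 = 1.1952

1.1952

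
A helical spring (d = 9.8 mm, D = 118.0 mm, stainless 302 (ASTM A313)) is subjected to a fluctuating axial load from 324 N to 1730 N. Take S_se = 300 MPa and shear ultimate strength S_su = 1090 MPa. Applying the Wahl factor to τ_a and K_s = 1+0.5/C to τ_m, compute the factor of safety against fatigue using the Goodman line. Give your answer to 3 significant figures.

0.869

C = D/d = 118.0/9.8 = 12.0408; K_W = (4C−1)/(4C−4)+0.615/C = 1.1190; K_s = 1+0.5/C = 1.0415
F_a = (F_max−F_min)/2 = 703 N; F_m = (F_max+F_min)/2 = 1027 N
τ_a = K_W·8F_aD/(πd³) = 1.1190 × 224.44 = 251.15 MPa
τ_m = K_s·8F_mD/(πd³) = 1.0415 × 327.88 = 341.49 MPa
Goodman: 1/n_f = τ_a/S_se + τ_m/S_su = 251.15/300 + 341.49/1090 = 0.83716 + 0.31330 = 1.1505
n_f = 1/1.1505 = 0.8692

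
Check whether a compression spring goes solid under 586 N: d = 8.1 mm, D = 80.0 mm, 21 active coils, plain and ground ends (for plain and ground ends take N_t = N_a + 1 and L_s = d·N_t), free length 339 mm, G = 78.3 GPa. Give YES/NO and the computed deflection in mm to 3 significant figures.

k = Gd⁴/(8D³N_a) = (78.3×10³)(8.1⁴)/(8·80.0³·21) = 3.9185 N/mm
N_t = 22; L_s = 8.1·22 = 178.2 mm; δ_solid = L₀ − L_s = 339 − 178.2 = 160.8 mm
δ = F/k = 586/3.9185 = 149.55 mm
δ < δ_solid → spring does not go solid

NO, δ = 150 mm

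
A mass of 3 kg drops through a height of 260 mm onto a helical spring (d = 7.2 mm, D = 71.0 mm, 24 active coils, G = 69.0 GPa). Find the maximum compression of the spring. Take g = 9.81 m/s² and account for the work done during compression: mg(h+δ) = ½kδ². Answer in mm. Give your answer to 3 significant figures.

87.0 mm

k = Gd⁴/(8D³N_a) = (69.0×10³)(7.2⁴)/(8·71.0³·24) = 2.6984 N/mm
W = mg = 3 × 9.81 = 29.43 N
½kδ² − Wδ − Wh = 0 → δ = (W + √(W² + 2kWh))/k
δ = (29.43 + √(866.12 + 41294.9))/2.6984 = (29.43 + 205.33)/2.6984 = 87.001 mm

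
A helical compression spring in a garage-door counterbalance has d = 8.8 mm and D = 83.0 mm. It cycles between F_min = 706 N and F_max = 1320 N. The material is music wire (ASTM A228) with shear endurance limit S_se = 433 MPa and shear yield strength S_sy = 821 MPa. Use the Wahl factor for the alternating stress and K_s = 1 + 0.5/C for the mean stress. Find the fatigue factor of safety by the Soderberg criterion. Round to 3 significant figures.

1.52

C = D/d = 83.0/8.8 = 9.4318; K_W = (4C−1)/(4C−4)+0.615/C = 1.1542; K_s = 1+0.5/C = 1.0530
F_a = (F_max−F_min)/2 = 307 N; F_m = (F_max+F_min)/2 = 1013 N
τ_a = K_W·8F_aD/(πd³) = 1.1542 × 95.216 = 109.89 MPa
τ_m = K_s·8F_mD/(πd³) = 1.0530 × 314.18 = 330.84 MPa
Soderberg: 1/n_f = τ_a/S_se + τ_m/S_sy = 109.89/433 + 330.84/821 = 0.25380 + 0.40297 = 0.65676
n_f = 1/0.65676 = 1.523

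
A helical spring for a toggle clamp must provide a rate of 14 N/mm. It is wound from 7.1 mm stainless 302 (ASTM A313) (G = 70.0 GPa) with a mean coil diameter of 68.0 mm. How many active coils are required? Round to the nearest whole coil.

5

N_a = Gd⁴/(8D³k) = (70.0×10³ × 7.1⁴)/(8 × 68.0³ × 14)
    = 1.77882e+08 / 3.52164e+07 = 5.051 → 5 coils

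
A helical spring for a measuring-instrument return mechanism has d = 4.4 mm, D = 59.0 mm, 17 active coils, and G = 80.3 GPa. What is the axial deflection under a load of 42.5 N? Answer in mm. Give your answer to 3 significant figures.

39.4 mm

k = Gd⁴/(8D³N_a) = (80.3×10³)(4.4⁴)/(8·59.0³·17) = 1.0775 N/mm
δ = F/k = 42.5 / 1.0775 = 39.442 mm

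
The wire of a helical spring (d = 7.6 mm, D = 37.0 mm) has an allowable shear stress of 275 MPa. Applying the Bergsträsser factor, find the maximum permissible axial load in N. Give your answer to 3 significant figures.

C = D/d = 37.0/7.6 = 4.8684
K_B = (4C+2)/(4C−3) = 21.474/16.474 = 1.3035
τ_max = K·8FD/(πd³) → F_max = τ_allow·πd³/(8DK)
F_max = 275·π·7.6³/(8·37.0·1.3035) = 3.7925e+05/385.84 = 982.91 N

983 N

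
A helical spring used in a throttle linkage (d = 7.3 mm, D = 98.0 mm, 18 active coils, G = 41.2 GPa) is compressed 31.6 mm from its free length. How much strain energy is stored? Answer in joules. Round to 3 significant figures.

k = Gd⁴/(8D³N_a) = (41.2×10³)(7.3⁴)/(8·98.0³·18) = 0.86327 N/mm
U = ½kδ² = 0.5 × 0.86327 × 31.6² = 431.01 N·mm = 0.43101 J

0.431 J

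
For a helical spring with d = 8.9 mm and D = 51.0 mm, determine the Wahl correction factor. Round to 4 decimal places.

C = D/d = 51.0/8.9 = 5.7303
K_W = (4C−1)/(4C−4) + 0.615/C = 21.921/18.921 + 0.1073 = 1.2659

1.2659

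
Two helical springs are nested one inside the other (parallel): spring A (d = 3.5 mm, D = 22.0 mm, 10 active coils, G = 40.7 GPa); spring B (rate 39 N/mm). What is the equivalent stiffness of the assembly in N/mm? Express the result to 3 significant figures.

46.2 N/mm

k_A = Gd⁴/(8D³N_a) = (40.7×10³)(3.5⁴)/(8·22.0³·10) = 7.1698 N/mm
Parallel: k_eq = 7.1698 + 39 = 46.17 N/mm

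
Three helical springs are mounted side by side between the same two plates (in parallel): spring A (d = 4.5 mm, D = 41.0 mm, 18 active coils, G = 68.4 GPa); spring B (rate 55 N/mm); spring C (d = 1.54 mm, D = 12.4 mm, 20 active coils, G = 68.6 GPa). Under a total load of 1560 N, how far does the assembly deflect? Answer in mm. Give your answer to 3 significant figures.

26.4 mm

k_A = Gd⁴/(8D³N_a) = (68.4×10³)(4.5⁴)/(8·41.0³·18) = 2.8261 N/mm
k_C = Gd⁴/(8D³N_a) = (68.6×10³)(1.54⁴)/(8·12.4³·20) = 1.2648 N/mm
Parallel: k_eq = 2.8261 + 55 + 1.2648 = 59.091 N/mm
δ = F/k_eq = 1560/59.091 = 26.4 mm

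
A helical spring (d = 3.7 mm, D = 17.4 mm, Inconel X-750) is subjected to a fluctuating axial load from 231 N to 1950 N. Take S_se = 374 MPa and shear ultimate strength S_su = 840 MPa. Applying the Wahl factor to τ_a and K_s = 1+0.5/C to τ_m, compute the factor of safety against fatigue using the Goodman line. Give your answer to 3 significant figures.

C = D/d = 17.4/3.7 = 4.7027; K_W = (4C−1)/(4C−4)+0.615/C = 1.3333; K_s = 1+0.5/C = 1.1063
F_a = (F_max−F_min)/2 = 859.5 N; F_m = (F_max+F_min)/2 = 1090.5 N
τ_a = K_W·8F_aD/(πd³) = 1.3333 × 751.85 = 1002.5 MPa
τ_m = K_s·8F_mD/(πd³) = 1.1063 × 953.92 = 1055.3 MPa
Goodman: 1/n_f = τ_a/S_se + τ_m/S_su = 1002.5/374 + 1055.3/840 = 2.68038 + 1.25635 = 3.9367
n_f = 1/3.9367 = 0.254

0.254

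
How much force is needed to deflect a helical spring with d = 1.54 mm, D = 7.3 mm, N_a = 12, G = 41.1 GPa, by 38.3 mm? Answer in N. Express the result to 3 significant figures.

k = Gd⁴/(8D³N_a) = (41.1×10³)(1.54⁴)/(8·7.3³·12) = 6.1899 N/mm
F = k·δ = 6.1899 × 38.3 = 237.07 N

237 N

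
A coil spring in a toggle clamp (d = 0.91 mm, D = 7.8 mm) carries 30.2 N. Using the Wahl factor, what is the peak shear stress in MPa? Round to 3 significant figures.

932 MPa

Spring index C = D/d = 7.8/0.91 = 8.5714
K_W = (4C−1)/(4C−4) + 0.615/C = 33.286/30.286 + 0.0717 = 1.1708
τ₀ = 8FD/(πd³) = 8·30.2·7.8/(π·0.91³) = 1884.48/2.3674 = 796.01 MPa
τ_max = K·τ₀ = 1.1708 × 796.01 = 931.97 MPa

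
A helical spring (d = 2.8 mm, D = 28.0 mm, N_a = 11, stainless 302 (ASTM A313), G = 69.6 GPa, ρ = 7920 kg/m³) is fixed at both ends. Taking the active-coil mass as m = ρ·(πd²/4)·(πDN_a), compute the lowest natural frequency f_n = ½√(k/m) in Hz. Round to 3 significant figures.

k = Gd⁴/(8D³N_a) = (69.6×10³)(2.8⁴)/(8·28.0³·11) = 2.2145 N/mm = 2214.5 N/m
Wire length L = πDN_a = π·28.0·11 = 967.61 mm
m = ρ·(πd²/4)·L = 7920 × 6.1575×10⁻⁶ m² × 0.96761 m = 0.047188 kg
f_n = ½√(k/m) = 0.5·√(2214.5/0.047188) = 0.5·√(46930) = 108.32 Hz

108 Hz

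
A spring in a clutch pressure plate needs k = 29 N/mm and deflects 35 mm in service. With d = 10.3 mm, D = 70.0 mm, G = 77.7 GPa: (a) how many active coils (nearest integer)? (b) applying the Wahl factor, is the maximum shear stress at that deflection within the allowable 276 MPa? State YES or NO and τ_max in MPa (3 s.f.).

(a) 11 coils; (b) YES, τ_max = 202 MPa

N_a = Gd⁴/(8D³k) = (77.7×10³)(10.3⁴)/(8·70.0³·29) = 10.99 → N_a = 11
Actual rate k = Gd⁴/(8D³·11) = 28.973 N/mm
Working load F = kδ = 28.973·35 = 1014.1 N
C = 70.0/10.3 = 6.7961; K_W = (4C−1)/(4C−4)+0.615/C = 1.2199
τ_max = K_W·8FD/(πd³) = 1.2199·165.42 = 201.79 MPa
τ_max ≤ 276 MPa → acceptable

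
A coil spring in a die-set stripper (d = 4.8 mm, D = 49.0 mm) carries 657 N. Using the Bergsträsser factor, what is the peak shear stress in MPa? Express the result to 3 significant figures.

839 MPa

Spring index C = D/d = 49.0/4.8 = 10.2083
K_B = (4C+2)/(4C−3) = 42.833/37.833 = 1.1322
τ₀ = 8FD/(πd³) = 8·657·49.0/(π·4.8³) = 257544/347.44 = 741.27 MPa
τ_max = K·τ₀ = 1.1322 × 741.27 = 839.24 MPa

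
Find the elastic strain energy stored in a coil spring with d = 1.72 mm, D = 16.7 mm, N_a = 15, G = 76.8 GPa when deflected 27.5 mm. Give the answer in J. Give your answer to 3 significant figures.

0.455 J

k = Gd⁴/(8D³N_a) = (76.8×10³)(1.72⁴)/(8·16.7³·15) = 1.2027 N/mm
U = ½kδ² = 0.5 × 1.2027 × 27.5² = 454.76 N·mm = 0.45476 J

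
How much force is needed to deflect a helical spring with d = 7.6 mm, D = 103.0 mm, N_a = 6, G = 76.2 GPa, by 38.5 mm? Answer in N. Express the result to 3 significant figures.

k = Gd⁴/(8D³N_a) = (76.2×10³)(7.6⁴)/(8·103.0³·6) = 4.8468 N/mm
F = k·δ = 4.8468 × 38.5 = 186.6 N

187 N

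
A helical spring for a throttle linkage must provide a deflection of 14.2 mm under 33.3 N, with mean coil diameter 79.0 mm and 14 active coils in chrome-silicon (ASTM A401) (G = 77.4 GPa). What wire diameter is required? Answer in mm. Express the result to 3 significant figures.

6.40 mm

Required rate k = F/δ = 33.3/14.2 = 2.3451 N/mm
d = (8D³N_a·k / G)^(1/4) = (8·79.0³·14·2.3451 / (77.4×10³))^0.25
  = (1673.1)^0.25 = 6.3956 mm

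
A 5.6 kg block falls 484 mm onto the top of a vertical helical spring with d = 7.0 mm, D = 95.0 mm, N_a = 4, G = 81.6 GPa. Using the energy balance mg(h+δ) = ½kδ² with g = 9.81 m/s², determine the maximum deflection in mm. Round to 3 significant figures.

k = Gd⁴/(8D³N_a) = (81.6×10³)(7.0⁴)/(8·95.0³·4) = 7.141 N/mm
W = mg = 5.6 × 9.81 = 54.936 N
½kδ² − Wδ − Wh = 0 → δ = (W + √(W² + 2kWh))/k
δ = (54.936 + √(3018 + 379747))/7.141 = (54.936 + 618.68)/7.141 = 94.33 mm

94.3 mm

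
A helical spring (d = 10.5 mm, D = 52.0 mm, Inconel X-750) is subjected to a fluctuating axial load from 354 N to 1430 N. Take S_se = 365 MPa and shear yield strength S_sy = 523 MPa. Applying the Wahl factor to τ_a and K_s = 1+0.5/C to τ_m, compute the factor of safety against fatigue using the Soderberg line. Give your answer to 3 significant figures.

C = D/d = 52.0/10.5 = 4.9524; K_W = (4C−1)/(4C−4)+0.615/C = 1.3139; K_s = 1+0.5/C = 1.1010
F_a = (F_max−F_min)/2 = 538 N; F_m = (F_max+F_min)/2 = 892 N
τ_a = K_W·8F_aD/(πd³) = 1.3139 × 61.54 = 80.86 MPa
τ_m = K_s·8F_mD/(πd³) = 1.1010 × 102.03 = 112.33 MPa
Soderberg: 1/n_f = τ_a/S_se + τ_m/S_sy = 80.86/365 + 112.33/523 = 0.22153 + 0.21479 = 0.43632
n_f = 1/0.43632 = 2.292

2.29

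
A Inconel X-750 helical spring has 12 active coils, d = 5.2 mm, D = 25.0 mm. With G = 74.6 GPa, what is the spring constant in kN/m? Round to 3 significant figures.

36.4 kN/m

k = Gd⁴/(8D³N_a) = (74.6×10³ × 5.2⁴) / (8 × 25.0³ × 12)
  = 5.45447e+07 / 1.5e+06 = 36.363 N/mm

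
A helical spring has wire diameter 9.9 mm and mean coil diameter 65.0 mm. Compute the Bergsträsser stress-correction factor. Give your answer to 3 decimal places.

C = D/d = 65.0/9.9 = 6.5657
K_B = (4C+2)/(4C−3) = 28.263/23.263 = 1.2149

1.215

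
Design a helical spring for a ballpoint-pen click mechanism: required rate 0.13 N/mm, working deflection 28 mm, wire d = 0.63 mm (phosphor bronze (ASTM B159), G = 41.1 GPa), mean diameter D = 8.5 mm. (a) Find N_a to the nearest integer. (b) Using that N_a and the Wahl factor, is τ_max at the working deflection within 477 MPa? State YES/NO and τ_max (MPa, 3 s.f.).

(a) 10 coils; (b) YES, τ_max = 353 MPa

N_a = Gd⁴/(8D³k) = (41.1×10³)(0.63⁴)/(8·8.5³·0.13) = 10.14 → N_a = 10
Actual rate k = Gd⁴/(8D³·10) = 0.13178 N/mm
Working load F = kδ = 0.13178·28 = 3.6899 N
C = 8.5/0.63 = 13.4921; K_W = (4C−1)/(4C−4)+0.615/C = 1.1056
τ_max = K_W·8FD/(πd³) = 1.1056·319.41 = 353.15 MPa
τ_max ≤ 477 MPa → acceptable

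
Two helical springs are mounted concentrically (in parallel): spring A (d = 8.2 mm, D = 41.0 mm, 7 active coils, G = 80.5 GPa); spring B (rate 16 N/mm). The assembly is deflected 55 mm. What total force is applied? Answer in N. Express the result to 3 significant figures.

6070 N

k_A = Gd⁴/(8D³N_a) = (80.5×10³)(8.2⁴)/(8·41.0³·7) = 94.3 N/mm
Parallel: k_eq = 94.3 + 16 = 110.3 N/mm
F = k_eq·δ = 110.3·55 = 6066.5 N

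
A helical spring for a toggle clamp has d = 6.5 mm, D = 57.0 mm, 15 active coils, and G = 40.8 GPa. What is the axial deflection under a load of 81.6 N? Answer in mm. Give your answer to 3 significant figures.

24.9 mm

k = Gd⁴/(8D³N_a) = (40.8×10³)(6.5⁴)/(8·57.0³·15) = 3.2772 N/mm
δ = F/k = 81.6 / 3.2772 = 24.899 mm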